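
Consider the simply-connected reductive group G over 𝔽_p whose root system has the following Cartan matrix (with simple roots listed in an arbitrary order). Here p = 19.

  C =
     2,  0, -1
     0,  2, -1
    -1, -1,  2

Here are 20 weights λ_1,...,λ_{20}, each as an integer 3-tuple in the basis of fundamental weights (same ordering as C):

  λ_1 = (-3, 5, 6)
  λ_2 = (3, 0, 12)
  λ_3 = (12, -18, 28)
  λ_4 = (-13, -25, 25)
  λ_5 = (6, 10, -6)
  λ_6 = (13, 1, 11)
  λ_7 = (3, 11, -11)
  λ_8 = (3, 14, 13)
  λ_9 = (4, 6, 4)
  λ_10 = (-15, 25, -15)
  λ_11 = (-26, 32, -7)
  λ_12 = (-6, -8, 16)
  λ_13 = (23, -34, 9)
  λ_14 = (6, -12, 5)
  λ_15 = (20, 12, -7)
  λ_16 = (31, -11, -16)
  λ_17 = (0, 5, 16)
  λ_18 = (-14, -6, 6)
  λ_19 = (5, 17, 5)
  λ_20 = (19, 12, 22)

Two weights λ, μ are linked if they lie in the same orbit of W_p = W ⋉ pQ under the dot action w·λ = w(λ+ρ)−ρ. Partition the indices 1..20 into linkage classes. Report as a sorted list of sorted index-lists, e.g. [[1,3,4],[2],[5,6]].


Root system A_3: the 3×3 matrix C matches after relabeling.

Each λ_j+ρ reduced to Ā_19; 3-tuples below use C's row order:

  λ_1 → (2, 6, 5);  λ_2 → (4, 1, 13);  λ_3 → (6, 2, 4);  λ_4 → (5, 7, 5);  λ_5 → (2, 6, 5);  λ_6 → (5, 7, 5);  λ_7 → (6, 2, 4);  λ_8 → (10, 1, 4);  λ_9 → (5, 7, 5);  λ_10 → (5, 7, 5);  λ_11 → (2, 6, 5);  λ_12 → (5, 7, 5);  λ_13 → (10, 1, 4);  λ_14 → (2, 6, 5);  λ_15 → (6, 2, 4);  λ_16 → (6, 2, 4);  λ_17 → (4, 1, 13);  λ_18 → (2, 6, 5);  λ_19 → (5, 7, 1);  λ_20 → (4, 1, 13)

Grouping the 20 weights by Ā_19-representative: 6 linkage classes.

[[1, 5, 11, 14, 18], [2, 17, 20], [3, 7, 15, 16], [4, 6, 9, 10, 12], [8, 13], [19]]


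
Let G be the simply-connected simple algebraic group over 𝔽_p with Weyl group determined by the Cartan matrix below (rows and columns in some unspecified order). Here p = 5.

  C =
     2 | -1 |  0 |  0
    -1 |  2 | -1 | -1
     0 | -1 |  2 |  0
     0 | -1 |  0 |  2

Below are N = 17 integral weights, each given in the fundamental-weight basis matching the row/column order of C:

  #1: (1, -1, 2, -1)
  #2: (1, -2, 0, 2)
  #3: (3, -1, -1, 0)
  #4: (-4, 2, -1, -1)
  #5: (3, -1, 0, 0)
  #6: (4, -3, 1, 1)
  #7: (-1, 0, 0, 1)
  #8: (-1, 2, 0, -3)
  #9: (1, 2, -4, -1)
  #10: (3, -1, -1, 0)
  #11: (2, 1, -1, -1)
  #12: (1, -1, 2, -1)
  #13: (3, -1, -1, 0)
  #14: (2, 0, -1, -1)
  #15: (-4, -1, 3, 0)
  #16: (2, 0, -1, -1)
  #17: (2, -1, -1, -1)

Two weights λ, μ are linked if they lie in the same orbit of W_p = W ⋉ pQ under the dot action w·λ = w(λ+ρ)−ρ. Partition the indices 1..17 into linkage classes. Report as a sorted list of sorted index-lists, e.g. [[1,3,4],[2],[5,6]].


Dynkin diagram of C (from the 6 off-diagonal −1 entries): D_4.

W_5-reps of the 17 weights in Ā_5 (same 4-coord order as C):

  [1] (2, 0, 3, 0);  [2] (1, 1, 0, 2);  [3] (4, 0, 0, 1);  [4] (3, 0, 0, 0);  [5] (3, 1, 0, 0);  [6] (3, 0, 0, 0);  [7] (0, 1, 1, 2);  [8] (0, 1, 1, 2);  [9] (2, 0, 3, 0);  [10] (4, 0, 0, 1);  [11] (3, 0, 0, 0);  [12] (2, 0, 3, 0);  [13] (4, 0, 0, 1);  [14] (3, 1, 0, 0);  [15] (0, 1, 1, 2);  [16] (3, 1, 0, 0);  [17] (3, 0, 0, 0)

Linkage partition of the 17 weights (6 classes, p=5):

[[1, 9, 12], [2], [3, 10, 13], [4, 6, 11, 17], [5, 14, 16], [7, 8, 15]]


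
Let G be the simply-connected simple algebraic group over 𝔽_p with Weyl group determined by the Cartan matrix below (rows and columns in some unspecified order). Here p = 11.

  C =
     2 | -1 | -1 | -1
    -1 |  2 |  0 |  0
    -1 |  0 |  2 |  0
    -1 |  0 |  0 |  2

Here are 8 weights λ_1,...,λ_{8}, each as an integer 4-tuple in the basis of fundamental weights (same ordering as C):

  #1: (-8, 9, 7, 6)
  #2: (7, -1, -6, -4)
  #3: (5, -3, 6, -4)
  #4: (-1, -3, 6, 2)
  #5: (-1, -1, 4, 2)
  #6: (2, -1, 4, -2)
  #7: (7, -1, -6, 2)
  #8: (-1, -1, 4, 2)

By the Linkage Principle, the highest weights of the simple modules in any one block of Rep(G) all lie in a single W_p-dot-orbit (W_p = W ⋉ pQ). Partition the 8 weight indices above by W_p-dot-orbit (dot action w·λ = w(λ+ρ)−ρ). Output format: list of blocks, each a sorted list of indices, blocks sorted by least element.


Dynkin diagram of C (from the 6 off-diagonal −1 entries): D_4.

Folding the 8 weights λ_j+ρ into Ā_11 (reps in the given 4-coord order):

  λ_1+ρ ↦ (0, 3, 1, 0)
  λ_2+ρ ↦ (0, 0, 5, 3)
  λ_3+ρ ↦ (2, 0, 5, 1)
  λ_4+ρ ↦ (2, 0, 5, 1)
  λ_5+ρ ↦ (0, 0, 5, 3)
  λ_6+ρ ↦ (2, 0, 5, 1)
  λ_7+ρ ↦ (0, 0, 5, 3)
  λ_8+ρ ↦ (0, 0, 5, 3)

Linkage partition of the 8 weights (3 classes, p=11):

[[1], [2, 5, 7, 8], [3, 4, 6]]


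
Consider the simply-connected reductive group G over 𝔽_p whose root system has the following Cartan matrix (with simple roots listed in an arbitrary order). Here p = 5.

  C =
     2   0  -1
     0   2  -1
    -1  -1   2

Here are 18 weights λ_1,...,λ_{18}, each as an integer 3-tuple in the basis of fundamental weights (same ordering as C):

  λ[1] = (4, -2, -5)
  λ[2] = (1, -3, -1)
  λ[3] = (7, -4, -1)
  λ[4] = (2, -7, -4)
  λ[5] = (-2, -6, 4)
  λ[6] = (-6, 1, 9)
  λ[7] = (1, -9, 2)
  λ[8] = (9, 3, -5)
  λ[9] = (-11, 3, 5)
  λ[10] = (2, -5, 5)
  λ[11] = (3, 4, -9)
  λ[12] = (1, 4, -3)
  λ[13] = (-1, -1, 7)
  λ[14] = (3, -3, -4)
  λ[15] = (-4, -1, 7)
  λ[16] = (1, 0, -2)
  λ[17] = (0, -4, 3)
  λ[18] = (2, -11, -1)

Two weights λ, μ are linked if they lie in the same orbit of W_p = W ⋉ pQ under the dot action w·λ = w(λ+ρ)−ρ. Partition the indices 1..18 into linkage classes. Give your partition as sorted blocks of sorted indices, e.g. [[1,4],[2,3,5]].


Cartan matrix: type A_3 (|W|=24); un-permuting the 3 rows.

Each λ_j+ρ reduced to Ā_5; 3-tuples below use C's row order:

  λ_1+ρ ↦ (0, 4, 1) · λ_2+ρ ↦ (0, 0, 2) · λ_3+ρ ↦ (2, 3, 0) · λ_4+ρ ↦ (1, 0, 1) · λ_5+ρ ↦ (0, 4, 1) · λ_6+ρ ↦ (0, 3, 2) · λ_7+ρ ↦ (0, 0, 2) · λ_8+ρ ↦ (0, 4, 1) · λ_9+ρ ↦ (0, 4, 1) · λ_10+ρ ↦ (1, 0, 1) · λ_11+ρ ↦ (1, 0, 1) · λ_12+ρ ↦ (0, 3, 2) · λ_13+ρ ↦ (0, 0, 2) · λ_14+ρ ↦ (1, 3, 1) · λ_15+ρ ↦ (0, 3, 2) · λ_16+ρ ↦ (1, 0, 1) · λ_17+ρ ↦ (1, 3, 1) · λ_18+ρ ↦ (0, 3, 2)

Linkage partition of the 18 weights (6 classes, p=5):

[[1, 5, 8, 9], [2, 7, 13], [3], [4, 10, 11, 16], [6, 12, 15, 18], [14, 17]]


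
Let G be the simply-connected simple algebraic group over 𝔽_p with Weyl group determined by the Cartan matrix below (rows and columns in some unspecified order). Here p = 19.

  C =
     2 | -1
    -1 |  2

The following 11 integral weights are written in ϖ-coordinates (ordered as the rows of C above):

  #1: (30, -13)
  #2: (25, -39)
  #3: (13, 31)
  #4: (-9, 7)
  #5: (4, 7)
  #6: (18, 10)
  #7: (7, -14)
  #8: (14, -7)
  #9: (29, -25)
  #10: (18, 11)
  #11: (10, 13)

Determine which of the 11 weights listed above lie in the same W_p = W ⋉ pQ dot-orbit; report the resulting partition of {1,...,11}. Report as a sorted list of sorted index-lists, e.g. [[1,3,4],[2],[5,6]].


Type A_2, rank 2, |W|=6; reorder rows/cols to standard.

W_19-reps of the 11 weights in Ā_19 (same 2-coord order as C):

  λ_1+ρ ↦ (7, 0);  λ_2+ρ ↦ (7, 0);  λ_3+ρ ↦ (5, 8);  λ_4+ρ ↦ (8, 0);  λ_5+ρ ↦ (5, 8);  λ_6+ρ ↦ (8, 0);  λ_7+ρ ↦ (5, 8);  λ_8+ρ ↦ (9, 6);  λ_9+ρ ↦ (5, 8);  λ_10+ρ ↦ (7, 0);  λ_11+ρ ↦ (5, 8)

These 11 weights hit 4 W_19-dot-orbits; sizes (3, 5, 2, 1):

[[1, 2, 10], [3, 5, 7, 9, 11], [4, 6], [8]]


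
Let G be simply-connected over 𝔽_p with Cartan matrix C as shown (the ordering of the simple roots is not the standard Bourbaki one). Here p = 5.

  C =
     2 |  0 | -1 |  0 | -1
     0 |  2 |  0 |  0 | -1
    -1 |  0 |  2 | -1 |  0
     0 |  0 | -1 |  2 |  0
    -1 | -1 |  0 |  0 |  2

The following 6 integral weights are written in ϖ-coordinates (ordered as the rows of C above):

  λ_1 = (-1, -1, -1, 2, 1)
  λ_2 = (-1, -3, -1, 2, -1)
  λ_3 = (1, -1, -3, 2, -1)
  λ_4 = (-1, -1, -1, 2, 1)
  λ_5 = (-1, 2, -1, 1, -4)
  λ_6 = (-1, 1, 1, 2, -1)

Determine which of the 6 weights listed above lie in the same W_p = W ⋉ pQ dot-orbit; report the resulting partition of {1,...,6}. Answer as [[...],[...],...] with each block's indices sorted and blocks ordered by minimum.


Root system A_5: the 5×5 matrix C matches after relabeling.

Folding the 6 weights λ_j+ρ into Ā_5 (reps in the given 5-coord order):

  [1] (0, 0, 0, 3, 2) · [2] (0, 0, 2, 1, 0) · [3] (0, 0, 2, 1, 0) · [4] (0, 0, 0, 3, 2) · [5] (0, 0, 2, 1, 0) · [6] (0, 0, 2, 1, 0)

These 6 weights hit 2 W_5-dot-orbits; sizes (2, 4):

[[1, 4], [2, 3, 5, 6]]


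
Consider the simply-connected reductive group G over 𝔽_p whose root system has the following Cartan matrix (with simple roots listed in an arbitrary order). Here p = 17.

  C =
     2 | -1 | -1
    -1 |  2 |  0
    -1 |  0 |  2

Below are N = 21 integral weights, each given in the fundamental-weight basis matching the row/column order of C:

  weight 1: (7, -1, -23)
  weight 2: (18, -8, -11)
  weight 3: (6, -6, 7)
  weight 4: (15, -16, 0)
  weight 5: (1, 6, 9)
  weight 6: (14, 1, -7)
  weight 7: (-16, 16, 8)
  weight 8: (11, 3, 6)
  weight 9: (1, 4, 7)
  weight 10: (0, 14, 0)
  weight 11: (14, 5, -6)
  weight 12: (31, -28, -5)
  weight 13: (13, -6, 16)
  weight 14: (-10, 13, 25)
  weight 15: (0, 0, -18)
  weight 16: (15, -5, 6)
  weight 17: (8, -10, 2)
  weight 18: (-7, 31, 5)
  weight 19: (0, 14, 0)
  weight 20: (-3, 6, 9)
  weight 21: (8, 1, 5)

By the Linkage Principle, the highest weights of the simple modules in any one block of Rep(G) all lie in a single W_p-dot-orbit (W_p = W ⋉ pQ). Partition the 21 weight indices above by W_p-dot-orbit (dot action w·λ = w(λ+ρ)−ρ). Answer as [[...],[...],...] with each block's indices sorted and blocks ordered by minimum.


C ↔ A_3 under row/col permutation; |W(A_3)| = 24.

Ā_17 reps of the 21 weights (A_3, coords as presented):

  [1] (0, 9, 3)
  [2] (2, 5, 8)
  [3] (2, 5, 8)
  [4] (1, 15, 1)
  [5] (2, 5, 8)
  [6] (9, 2, 6)
  [7] (9, 2, 6)
  [8] (10, 2, 1)
  [9] (2, 5, 8)
  [10] (1, 15, 1)
  [11] (10, 2, 1)
  [12] (10, 2, 1)
  [13] (0, 9, 3)
  [14] (0, 9, 3)
  [15] (1, 15, 1)
  [16] (10, 2, 1)
  [17] (0, 9, 3)
  [18] (9, 2, 6)
  [19] (1, 15, 1)
  [20] (2, 5, 8)
  [21] (9, 2, 6)

Linkage partition of the 21 weights (5 classes, p=17):

[[1, 13, 14, 17], [2, 3, 5, 9, 20], [4, 10, 15, 19], [6, 7, 18, 21], [8, 11, 12, 16]]


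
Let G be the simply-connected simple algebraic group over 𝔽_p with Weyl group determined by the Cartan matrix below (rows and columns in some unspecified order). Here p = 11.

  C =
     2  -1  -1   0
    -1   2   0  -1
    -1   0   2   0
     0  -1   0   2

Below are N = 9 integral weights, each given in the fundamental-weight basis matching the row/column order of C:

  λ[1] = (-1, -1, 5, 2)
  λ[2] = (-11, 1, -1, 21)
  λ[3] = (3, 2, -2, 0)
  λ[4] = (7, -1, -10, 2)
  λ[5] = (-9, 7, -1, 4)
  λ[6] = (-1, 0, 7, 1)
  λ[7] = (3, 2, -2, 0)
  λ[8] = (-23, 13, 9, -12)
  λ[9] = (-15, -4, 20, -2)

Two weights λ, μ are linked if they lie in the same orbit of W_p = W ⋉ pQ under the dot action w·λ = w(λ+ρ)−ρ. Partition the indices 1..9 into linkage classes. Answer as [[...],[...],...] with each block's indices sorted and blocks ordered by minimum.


Type A_4, rank 4, |W|=120; reorder rows/cols to standard.

Each λ_j+ρ reduced to Ā_11; 4-tuples below use C's row order:

    1: (0, 0, 6, 3)
    2: (0, 1, 8, 2)
    3: (3, 3, 1, 1)
    4: (0, 1, 8, 2)
    5: (0, 0, 6, 3)
    6: (0, 1, 8, 2)
    7: (3, 3, 1, 1)
    8: (0, 1, 8, 2)
    9: (3, 3, 1, 1)

Linkage partition of the 9 weights (3 classes, p=11):

[[1, 5], [2, 4, 6, 8], [3, 7, 9]]


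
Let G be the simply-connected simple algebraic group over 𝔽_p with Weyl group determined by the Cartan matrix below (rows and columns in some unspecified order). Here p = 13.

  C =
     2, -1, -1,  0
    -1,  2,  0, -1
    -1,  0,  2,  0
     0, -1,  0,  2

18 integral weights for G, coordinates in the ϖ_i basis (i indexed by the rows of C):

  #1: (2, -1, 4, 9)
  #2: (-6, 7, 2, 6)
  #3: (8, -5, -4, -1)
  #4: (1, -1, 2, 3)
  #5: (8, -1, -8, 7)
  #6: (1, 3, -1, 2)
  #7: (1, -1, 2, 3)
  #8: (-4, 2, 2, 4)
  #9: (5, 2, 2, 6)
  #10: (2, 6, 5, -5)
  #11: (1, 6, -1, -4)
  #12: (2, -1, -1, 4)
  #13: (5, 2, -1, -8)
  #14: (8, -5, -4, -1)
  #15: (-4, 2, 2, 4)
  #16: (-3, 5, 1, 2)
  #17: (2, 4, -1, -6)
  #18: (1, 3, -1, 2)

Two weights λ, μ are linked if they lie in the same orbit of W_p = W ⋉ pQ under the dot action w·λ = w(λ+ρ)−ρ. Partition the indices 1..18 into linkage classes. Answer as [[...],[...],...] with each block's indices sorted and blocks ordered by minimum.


A_4 Cartan matrix, 4 simple roots permuted; ρ=(1,1,1,1).

W_13-reps of the 18 weights in Ā_13 (same 4-coord order as C):

  λ_1 → (3, 0, 0, 5)
  λ_2 → (3, 3, 0, 5)
  λ_3 → (2, 0, 3, 4)
  λ_4 → (2, 0, 3, 4)
  λ_5 → (2, 0, 3, 4)
  λ_6 → (2, 4, 0, 3)
  λ_7 → (2, 0, 3, 4)
  λ_8 → (3, 0, 0, 5)
  λ_9 → (3, 3, 3, 1)
  λ_10 → (3, 3, 3, 1)
  λ_11 → (2, 4, 0, 3)
  λ_12 → (3, 0, 0, 5)
  λ_13 → (2, 4, 0, 3)
  λ_14 → (2, 0, 3, 4)
  λ_15 → (3, 0, 0, 5)
  λ_16 → (2, 4, 0, 3)
  λ_17 → (3, 0, 0, 5)
  λ_18 → (2, 4, 0, 3)

These 18 weights hit 5 W_13-dot-orbits; sizes (5, 1, 5, 5, 2):

[[1, 8, 12, 15, 17], [2], [3, 4, 5, 7, 14], [6, 11, 13, 16, 18], [9, 10]]


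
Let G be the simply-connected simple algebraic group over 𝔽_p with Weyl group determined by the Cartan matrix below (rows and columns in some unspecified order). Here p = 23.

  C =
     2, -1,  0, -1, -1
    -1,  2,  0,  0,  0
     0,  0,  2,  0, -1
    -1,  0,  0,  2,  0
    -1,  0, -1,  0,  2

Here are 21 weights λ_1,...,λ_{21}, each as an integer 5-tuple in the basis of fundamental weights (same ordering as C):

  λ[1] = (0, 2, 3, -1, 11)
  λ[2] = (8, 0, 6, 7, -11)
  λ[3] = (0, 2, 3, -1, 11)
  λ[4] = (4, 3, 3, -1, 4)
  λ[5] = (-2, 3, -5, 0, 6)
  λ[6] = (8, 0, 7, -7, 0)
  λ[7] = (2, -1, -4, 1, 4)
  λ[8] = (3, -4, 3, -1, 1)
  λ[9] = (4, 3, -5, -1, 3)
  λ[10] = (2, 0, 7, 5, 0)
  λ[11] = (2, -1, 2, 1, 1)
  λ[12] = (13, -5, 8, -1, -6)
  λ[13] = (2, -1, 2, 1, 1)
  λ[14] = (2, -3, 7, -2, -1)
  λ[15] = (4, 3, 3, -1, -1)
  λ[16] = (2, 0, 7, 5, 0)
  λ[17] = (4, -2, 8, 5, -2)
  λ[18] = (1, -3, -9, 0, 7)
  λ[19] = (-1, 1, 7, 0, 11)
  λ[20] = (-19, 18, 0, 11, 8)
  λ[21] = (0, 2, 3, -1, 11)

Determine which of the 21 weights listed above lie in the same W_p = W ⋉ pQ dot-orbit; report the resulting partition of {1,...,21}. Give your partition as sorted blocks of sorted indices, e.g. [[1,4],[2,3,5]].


Dynkin diagram of C (from the 8 off-diagonal −1 entries): D_5.

Each λ_j+ρ reduced to Ā_23; 5-tuples below use C's row order:

  λ_1+ρ ↦ (1, 3, 4, 0, 2)
  λ_2+ρ ↦ (1, 0, 3, 7, 5)
  λ_3+ρ ↦ (1, 3, 4, 0, 2)
  λ_4+ρ ↦ (5, 4, 4, 0, 0)
  λ_5+ρ ↦ (1, 3, 4, 0, 2)
  λ_6+ρ ↦ (3, 1, 8, 6, 1)
  λ_7+ρ ↦ (3, 0, 3, 2, 2)
  λ_8+ρ ↦ (1, 3, 4, 0, 2)
  λ_9+ρ ↦ (5, 4, 4, 0, 0)
  λ_10+ρ ↦ (3, 1, 8, 6, 1)
  λ_11+ρ ↦ (3, 0, 3, 2, 2)
  λ_12+ρ ↦ (5, 4, 4, 0, 0)
  λ_13+ρ ↦ (3, 0, 3, 2, 2)
  λ_14+ρ ↦ (0, 2, 8, 1, 0)
  λ_15+ρ ↦ (5, 4, 4, 0, 0)
  λ_16+ρ ↦ (3, 1, 8, 6, 1)
  λ_17+ρ ↦ (3, 1, 8, 6, 1)
  λ_18+ρ ↦ (0, 2, 8, 1, 0)
  λ_19+ρ ↦ (0, 2, 8, 1, 0)
  λ_20+ρ ↦ (3, 1, 8, 6, 1)
  λ_21+ρ ↦ (1, 3, 4, 0, 2)

Linkage partition of the 21 weights (6 classes, p=23):

[[1, 3, 5, 8, 21], [2], [4, 9, 12, 15], [6, 10, 16, 17, 20], [7, 11, 13], [14, 18, 19]]


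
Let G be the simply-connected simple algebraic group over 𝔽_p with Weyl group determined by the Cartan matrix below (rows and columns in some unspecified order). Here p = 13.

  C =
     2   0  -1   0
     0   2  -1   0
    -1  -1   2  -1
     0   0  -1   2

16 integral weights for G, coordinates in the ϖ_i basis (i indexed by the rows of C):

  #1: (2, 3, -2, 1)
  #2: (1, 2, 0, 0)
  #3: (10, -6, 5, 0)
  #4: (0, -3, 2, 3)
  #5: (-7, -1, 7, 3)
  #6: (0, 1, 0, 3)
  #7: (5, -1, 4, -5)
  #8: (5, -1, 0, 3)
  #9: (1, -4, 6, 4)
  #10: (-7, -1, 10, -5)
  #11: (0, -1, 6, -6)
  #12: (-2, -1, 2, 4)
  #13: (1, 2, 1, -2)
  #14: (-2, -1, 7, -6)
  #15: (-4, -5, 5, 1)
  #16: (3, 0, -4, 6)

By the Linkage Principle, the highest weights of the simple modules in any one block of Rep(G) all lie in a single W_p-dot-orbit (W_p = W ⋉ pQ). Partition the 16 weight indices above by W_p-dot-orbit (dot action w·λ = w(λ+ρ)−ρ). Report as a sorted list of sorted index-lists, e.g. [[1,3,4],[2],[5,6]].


Type D_4, rank 4, |W|=192; reorder rows/cols to standard.

Alcove-folded reps (p=13, 16 weights, presented ϖ-order):

  [1] (2, 3, 1, 1);  [2] (2, 3, 1, 1);  [3] (6, 0, 1, 4);  [4] (1, 2, 1, 4);  [5] (6, 0, 1, 4);  [6] (1, 2, 1, 4);  [7] (6, 0, 1, 4);  [8] (6, 0, 1, 4);  [9] (1, 2, 1, 4);  [10] (6, 0, 1, 4);  [11] (1, 0, 2, 5);  [12] (1, 0, 2, 5);  [13] (2, 3, 1, 1);  [14] (1, 0, 2, 5);  [15] (2, 3, 1, 1);  [16] (1, 2, 1, 4)

Linkage partition of the 16 weights (4 classes, p=13):

[[1, 2, 13, 15], [3, 5, 7, 8, 10], [4, 6, 9, 16], [11, 12, 14]]


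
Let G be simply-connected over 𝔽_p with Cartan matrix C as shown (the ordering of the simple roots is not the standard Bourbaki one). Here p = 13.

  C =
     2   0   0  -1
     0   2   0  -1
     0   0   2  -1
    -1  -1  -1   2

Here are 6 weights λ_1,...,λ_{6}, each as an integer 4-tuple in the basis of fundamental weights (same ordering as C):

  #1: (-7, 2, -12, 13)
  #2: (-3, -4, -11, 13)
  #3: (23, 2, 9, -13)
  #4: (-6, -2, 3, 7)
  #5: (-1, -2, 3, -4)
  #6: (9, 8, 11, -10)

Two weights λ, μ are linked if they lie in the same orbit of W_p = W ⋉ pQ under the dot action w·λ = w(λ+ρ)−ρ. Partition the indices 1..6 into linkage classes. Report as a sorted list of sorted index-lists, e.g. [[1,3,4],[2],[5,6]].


Cartan matrix: type D_4 (|W|=192); un-permuting the 4 rows.

Folding the 6 weights λ_j+ρ into Ā_13 (reps in the given 4-coord order):

  λ_1+ρ ↦ (2, 1, 7, 0)
  λ_2+ρ ↦ (1, 2, 9, 0)
  λ_3+ρ ↦ (1, 2, 9, 0)
  λ_4+ρ ↦ (5, 1, 4, 1)
  λ_5+ρ ↦ (1, 0, 3, 0)
  λ_6+ρ ↦ (1, 0, 3, 0)

The 6 indices split into 4 linkage classes (same alcove rep ⇔ same W_13-dot-orbit):

[[1], [2, 3], [4], [5, 6]]


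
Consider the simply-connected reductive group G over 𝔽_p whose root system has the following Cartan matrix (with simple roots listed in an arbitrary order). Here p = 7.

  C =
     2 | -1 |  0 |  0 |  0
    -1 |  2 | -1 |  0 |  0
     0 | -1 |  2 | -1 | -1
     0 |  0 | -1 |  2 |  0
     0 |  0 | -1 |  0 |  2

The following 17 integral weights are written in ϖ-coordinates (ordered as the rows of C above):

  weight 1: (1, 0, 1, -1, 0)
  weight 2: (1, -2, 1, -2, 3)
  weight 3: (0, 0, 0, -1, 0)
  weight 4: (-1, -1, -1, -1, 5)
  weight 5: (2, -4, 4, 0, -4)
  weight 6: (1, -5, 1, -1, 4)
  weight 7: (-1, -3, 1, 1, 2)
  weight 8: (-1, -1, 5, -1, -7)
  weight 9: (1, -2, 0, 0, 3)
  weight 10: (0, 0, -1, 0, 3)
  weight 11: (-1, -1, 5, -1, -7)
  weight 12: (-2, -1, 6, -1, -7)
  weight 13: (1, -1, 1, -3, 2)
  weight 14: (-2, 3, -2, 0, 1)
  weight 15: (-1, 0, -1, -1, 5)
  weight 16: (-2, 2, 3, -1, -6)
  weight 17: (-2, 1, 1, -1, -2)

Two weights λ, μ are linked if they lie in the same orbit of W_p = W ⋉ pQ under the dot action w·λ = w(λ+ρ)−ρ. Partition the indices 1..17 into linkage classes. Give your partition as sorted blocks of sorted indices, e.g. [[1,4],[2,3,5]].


D_5 Cartan matrix, 5 simple roots permuted; ρ=(1,1,1,1,1).

Folding the 17 weights λ_j+ρ into Ā_7 (reps in the given 5-coord order):

  1: (1, 1, 1, 0, 1);  2: (1, 0, 0, 1, 4);  3: (1, 1, 1, 0, 1);  4: (0, 0, 0, 0, 6);  5: (0, 1, 1, 0, 2);  6: (2, 0, 0, 2, 3);  7: (2, 0, 0, 2, 3);  8: (0, 0, 0, 0, 6);  9: (1, 0, 0, 1, 4);  10: (1, 0, 0, 1, 4);  11: (0, 0, 0, 0, 6);  12: (0, 0, 0, 0, 6);  13: (2, 0, 0, 2, 3);  14: (1, 1, 1, 0, 1);  15: (0, 0, 0, 0, 6);  16: (1, 0, 0, 1, 4);  17: (1, 1, 1, 0, 1)

The 17 indices split into 5 linkage classes (same alcove rep ⇔ same W_7-dot-orbit):

[[1, 3, 14, 17], [2, 9, 10, 16], [4, 8, 11, 12, 15], [5], [6, 7, 13]]


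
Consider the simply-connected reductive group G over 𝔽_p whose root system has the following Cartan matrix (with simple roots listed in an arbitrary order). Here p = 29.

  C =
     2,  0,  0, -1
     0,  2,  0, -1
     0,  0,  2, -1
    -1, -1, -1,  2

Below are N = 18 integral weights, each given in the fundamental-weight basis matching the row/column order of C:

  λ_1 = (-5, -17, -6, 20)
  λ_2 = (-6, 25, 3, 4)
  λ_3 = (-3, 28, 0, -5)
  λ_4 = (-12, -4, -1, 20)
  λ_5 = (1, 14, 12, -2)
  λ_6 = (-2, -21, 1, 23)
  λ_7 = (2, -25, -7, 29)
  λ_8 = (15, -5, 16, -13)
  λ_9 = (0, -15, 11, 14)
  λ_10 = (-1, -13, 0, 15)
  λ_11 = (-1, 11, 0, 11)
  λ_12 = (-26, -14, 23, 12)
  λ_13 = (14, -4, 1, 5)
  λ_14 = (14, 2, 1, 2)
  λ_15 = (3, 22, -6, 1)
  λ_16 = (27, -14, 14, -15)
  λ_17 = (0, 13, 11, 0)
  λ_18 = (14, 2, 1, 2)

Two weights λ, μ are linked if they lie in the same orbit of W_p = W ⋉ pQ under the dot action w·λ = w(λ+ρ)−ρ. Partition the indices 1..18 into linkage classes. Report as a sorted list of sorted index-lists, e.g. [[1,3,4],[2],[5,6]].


Dynkin diagram of C (from the 6 off-diagonal −1 entries): D_4.

λ_j+ρ reflected into Ā_29 (⟨·,θ^∨⟩≤29); 4-tuples as given:

  λ_1+ρ ↦ (0, 12, 1, 4);  λ_2+ρ ↦ (1, 20, 2, 3);  λ_3+ρ ↦ (1, 20, 2, 3);  λ_4+ρ ↦ (11, 3, 0, 7);  λ_5+ρ ↦ (1, 14, 12, 1);  λ_6+ρ ↦ (1, 20, 2, 3);  λ_7+ρ ↦ (1, 20, 2, 3);  λ_8+ρ ↦ (0, 12, 1, 4);  λ_9+ρ ↦ (1, 14, 12, 1);  λ_10+ρ ↦ (0, 12, 1, 4);  λ_11+ρ ↦ (0, 12, 1, 4);  λ_12+ρ ↦ (0, 12, 1, 4);  λ_13+ρ ↦ (15, 3, 2, 3);  λ_14+ρ ↦ (15, 3, 2, 3);  λ_15+ρ ↦ (1, 20, 2, 3);  λ_16+ρ ↦ (1, 14, 12, 1);  λ_17+ρ ↦ (1, 14, 12, 1);  λ_18+ρ ↦ (15, 3, 2, 3)

Linkage partition of the 18 weights (5 classes, p=29):

[[1, 8, 10, 11, 12], [2, 3, 6, 7, 15], [4], [5, 9, 16, 17], [13, 14, 18]]


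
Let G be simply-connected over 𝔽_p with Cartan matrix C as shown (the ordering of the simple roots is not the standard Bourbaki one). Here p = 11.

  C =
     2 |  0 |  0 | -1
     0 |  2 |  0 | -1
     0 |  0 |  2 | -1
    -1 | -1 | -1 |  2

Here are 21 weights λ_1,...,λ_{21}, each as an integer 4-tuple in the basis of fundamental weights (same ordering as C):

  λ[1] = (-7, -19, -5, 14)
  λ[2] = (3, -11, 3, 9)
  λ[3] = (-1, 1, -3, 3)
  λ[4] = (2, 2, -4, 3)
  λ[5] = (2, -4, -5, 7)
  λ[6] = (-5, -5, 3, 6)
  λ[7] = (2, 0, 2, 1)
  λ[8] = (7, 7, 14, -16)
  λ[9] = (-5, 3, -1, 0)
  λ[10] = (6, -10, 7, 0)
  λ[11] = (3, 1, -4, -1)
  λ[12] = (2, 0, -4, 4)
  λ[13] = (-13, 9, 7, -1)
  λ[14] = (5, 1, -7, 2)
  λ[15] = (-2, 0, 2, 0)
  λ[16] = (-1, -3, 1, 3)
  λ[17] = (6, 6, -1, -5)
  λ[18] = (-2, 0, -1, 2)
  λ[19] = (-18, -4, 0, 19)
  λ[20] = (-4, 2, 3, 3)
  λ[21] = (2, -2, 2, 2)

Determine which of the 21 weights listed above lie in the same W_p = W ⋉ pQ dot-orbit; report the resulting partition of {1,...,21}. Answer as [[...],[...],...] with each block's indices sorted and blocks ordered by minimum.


Type D_4, rank 4, |W|=192; reorder rows/cols to standard.

Alcove-folded reps (p=11, 21 weights, presented ϖ-order):

  λ_1+ρ ↦ (0, 2, 2, 2);  λ_2+ρ ↦ (3, 3, 3, 1);  λ_3+ρ ↦ (0, 2, 2, 2);  λ_4+ρ ↦ (3, 3, 3, 1);  λ_5+ρ ↦ (3, 3, 4, 0);  λ_6+ρ ↦ (3, 3, 3, 1);  λ_7+ρ ↦ (3, 1, 3, 2);  λ_8+ρ ↦ (3, 3, 4, 0);  λ_9+ρ ↦ (1, 1, 3, 0);  λ_10+ρ ↦ (1, 1, 0, 2);  λ_11+ρ ↦ (1, 1, 0, 2);  λ_12+ρ ↦ (3, 1, 3, 2);  λ_13+ρ ↦ (1, 1, 3, 0);  λ_14+ρ ↦ (3, 1, 3, 2);  λ_15+ρ ↦ (1, 1, 3, 0);  λ_16+ρ ↦ (0, 2, 2, 2);  λ_17+ρ ↦ (3, 3, 4, 0);  λ_18+ρ ↦ (1, 1, 0, 2);  λ_19+ρ ↦ (1, 1, 3, 0);  λ_20+ρ ↦ (3, 3, 4, 0);  λ_21+ρ ↦ (3, 1, 3, 2)

The 21 indices split into 6 linkage classes (same alcove rep ⇔ same W_11-dot-orbit):

[[1, 3, 16], [2, 4, 6], [5, 8, 17, 20], [7, 12, 14, 21], [9, 13, 15, 19], [10, 11, 18]]


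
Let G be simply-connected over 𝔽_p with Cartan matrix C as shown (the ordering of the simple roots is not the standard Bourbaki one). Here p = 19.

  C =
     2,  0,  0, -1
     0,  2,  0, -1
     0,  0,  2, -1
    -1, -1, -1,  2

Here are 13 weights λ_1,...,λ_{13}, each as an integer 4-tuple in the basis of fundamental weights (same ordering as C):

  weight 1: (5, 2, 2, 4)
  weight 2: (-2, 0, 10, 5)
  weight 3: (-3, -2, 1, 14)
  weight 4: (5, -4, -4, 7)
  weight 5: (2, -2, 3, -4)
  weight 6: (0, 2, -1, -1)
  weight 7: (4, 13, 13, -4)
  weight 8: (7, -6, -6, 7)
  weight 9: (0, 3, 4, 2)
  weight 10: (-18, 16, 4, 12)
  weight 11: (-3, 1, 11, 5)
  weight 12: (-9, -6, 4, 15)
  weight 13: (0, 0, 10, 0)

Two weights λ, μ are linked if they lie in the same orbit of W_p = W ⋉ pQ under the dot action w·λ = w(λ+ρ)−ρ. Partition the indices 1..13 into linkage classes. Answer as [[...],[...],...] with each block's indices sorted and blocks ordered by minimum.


C ↔ D_4 under row/col permutation; |W(D_4)| = 192.

λ_j+ρ reflected into Ā_19 (⟨·,θ^∨⟩≤19); 4-tuples as given:

  λ_1+ρ ↦ (6, 3, 3, 2);  λ_2+ρ ↦ (1, 1, 11, 1);  λ_3+ρ ↦ (2, 1, 2, 2);  λ_4+ρ ↦ (6, 3, 3, 2);  λ_5+ρ ↦ (1, 3, 0, 0);  λ_6+ρ ↦ (1, 3, 0, 0);  λ_7+ρ ↦ (6, 3, 3, 2);  λ_8+ρ ↦ (6, 3, 3, 2);  λ_9+ρ ↦ (1, 4, 5, 3);  λ_10+ρ ↦ (1, 1, 11, 1);  λ_11+ρ ↦ (1, 1, 11, 1);  λ_12+ρ ↦ (6, 3, 3, 2);  λ_13+ρ ↦ (1, 1, 11, 1)

Linkage partition of the 13 weights (5 classes, p=19):

[[1, 4, 7, 8, 12], [2, 10, 11, 13], [3], [5, 6], [9]]


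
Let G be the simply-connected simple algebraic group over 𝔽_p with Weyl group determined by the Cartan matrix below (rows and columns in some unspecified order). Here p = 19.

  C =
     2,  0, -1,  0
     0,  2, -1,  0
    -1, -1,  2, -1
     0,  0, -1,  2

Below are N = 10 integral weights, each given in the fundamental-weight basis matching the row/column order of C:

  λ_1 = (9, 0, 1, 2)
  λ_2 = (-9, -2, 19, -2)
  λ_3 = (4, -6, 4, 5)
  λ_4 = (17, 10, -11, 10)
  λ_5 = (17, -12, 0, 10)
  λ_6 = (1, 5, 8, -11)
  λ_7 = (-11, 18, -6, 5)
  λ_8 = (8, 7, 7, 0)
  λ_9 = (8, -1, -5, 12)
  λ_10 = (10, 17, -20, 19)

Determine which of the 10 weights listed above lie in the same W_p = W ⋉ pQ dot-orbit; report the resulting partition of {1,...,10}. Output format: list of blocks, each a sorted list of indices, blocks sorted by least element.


Root system D_4: the 4×4 matrix C matches after relabeling.

Ā_19 reps of the 10 weights (D_4, coords as presented):

  1: (10, 1, 2, 3);  2: (7, 0, 1, 0);  3: (5, 5, 0, 6);  4: (7, 0, 1, 0);  5: (7, 0, 1, 0);  6: (1, 5, 1, 9);  7: (5, 4, 0, 9);  8: (2, 1, 1, 6);  9: (5, 4, 0, 9);  10: (7, 0, 1, 0)

The 10 indices split into 6 linkage classes (same alcove rep ⇔ same W_19-dot-orbit):

[[1], [2, 4, 5, 10], [3], [6], [7, 9], [8]]


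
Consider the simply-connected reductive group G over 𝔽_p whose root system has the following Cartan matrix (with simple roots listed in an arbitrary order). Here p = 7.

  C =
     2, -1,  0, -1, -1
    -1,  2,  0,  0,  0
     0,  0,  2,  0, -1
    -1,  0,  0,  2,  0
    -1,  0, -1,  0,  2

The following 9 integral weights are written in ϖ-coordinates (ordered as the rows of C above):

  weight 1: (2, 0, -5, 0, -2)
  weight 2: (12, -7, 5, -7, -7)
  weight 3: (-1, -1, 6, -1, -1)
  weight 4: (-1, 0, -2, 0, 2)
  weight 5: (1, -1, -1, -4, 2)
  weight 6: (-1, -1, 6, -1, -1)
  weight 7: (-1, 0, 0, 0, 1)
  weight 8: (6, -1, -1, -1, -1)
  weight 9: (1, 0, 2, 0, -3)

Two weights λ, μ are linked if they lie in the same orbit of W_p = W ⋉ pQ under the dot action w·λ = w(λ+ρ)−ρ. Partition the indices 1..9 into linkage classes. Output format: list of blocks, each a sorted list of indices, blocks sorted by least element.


C ↔ D_5 under row/col permutation; |W(D_5)| = 1920.

Folding the 9 weights λ_j+ρ into Ā_7 (reps in the given 5-coord order):

    λ_1+ρ ↦ (0, 1, 1, 1, 2)
    λ_2+ρ ↦ (0, 0, 5, 0, 1)
    λ_3+ρ ↦ (0, 0, 7, 0, 0)
    λ_4+ρ ↦ (0, 1, 1, 1, 2)
    λ_5+ρ ↦ (0, 1, 0, 2, 2)
    λ_6+ρ ↦ (0, 0, 7, 0, 0)
    λ_7+ρ ↦ (0, 1, 1, 1, 2)
    λ_8+ρ ↦ (0, 0, 7, 0, 0)
    λ_9+ρ ↦ (0, 1, 1, 1, 2)

These 9 weights hit 4 W_7-dot-orbits; sizes (4, 1, 3, 1):

[[1, 4, 7, 9], [2], [3, 6, 8], [5]]


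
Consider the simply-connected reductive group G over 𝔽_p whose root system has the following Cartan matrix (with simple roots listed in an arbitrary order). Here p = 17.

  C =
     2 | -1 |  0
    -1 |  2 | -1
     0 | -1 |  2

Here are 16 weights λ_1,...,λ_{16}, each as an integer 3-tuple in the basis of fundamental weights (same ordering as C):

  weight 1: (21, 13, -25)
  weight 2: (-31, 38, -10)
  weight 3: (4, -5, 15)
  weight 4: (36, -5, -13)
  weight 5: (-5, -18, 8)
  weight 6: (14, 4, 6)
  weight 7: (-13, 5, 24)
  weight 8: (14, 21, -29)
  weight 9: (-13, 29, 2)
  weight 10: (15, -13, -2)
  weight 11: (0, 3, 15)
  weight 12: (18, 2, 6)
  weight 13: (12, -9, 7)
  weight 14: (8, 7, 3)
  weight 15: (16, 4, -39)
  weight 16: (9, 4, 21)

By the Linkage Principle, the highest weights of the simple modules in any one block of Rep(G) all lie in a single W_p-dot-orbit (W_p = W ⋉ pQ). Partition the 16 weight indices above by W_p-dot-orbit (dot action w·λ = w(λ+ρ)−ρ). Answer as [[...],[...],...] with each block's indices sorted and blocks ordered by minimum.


Root system A_3: the 3×3 matrix C matches after relabeling.

λ_j+ρ reflected into Ā_17 (⟨·,θ^∨⟩≤17); 3-tuples as given:

  λ_1+ρ ↦ (5, 2, 3)
  λ_2+ρ ↦ (5, 8, 0)
  λ_3+ρ ↦ (1, 4, 12)
  λ_4+ρ ↦ (3, 1, 12)
  λ_5+ρ ↦ (5, 8, 0)
  λ_6+ρ ↦ (5, 2, 3)
  λ_7+ρ ↦ (6, 2, 3)
  λ_8+ρ ↦ (6, 2, 3)
  λ_9+ρ ↦ (3, 1, 12)
  λ_10+ρ ↦ (3, 1, 12)
  λ_11+ρ ↦ (3, 1, 12)
  λ_12+ρ ↦ (5, 2, 3)
  λ_13+ρ ↦ (5, 8, 0)
  λ_14+ρ ↦ (5, 8, 0)
  λ_15+ρ ↦ (1, 4, 12)
  λ_16+ρ ↦ (5, 2, 3)

Linkage partition of the 16 weights (5 classes, p=17):

[[1, 6, 12, 16], [2, 5, 13, 14], [3, 15], [4, 9, 10, 11], [7, 8]]


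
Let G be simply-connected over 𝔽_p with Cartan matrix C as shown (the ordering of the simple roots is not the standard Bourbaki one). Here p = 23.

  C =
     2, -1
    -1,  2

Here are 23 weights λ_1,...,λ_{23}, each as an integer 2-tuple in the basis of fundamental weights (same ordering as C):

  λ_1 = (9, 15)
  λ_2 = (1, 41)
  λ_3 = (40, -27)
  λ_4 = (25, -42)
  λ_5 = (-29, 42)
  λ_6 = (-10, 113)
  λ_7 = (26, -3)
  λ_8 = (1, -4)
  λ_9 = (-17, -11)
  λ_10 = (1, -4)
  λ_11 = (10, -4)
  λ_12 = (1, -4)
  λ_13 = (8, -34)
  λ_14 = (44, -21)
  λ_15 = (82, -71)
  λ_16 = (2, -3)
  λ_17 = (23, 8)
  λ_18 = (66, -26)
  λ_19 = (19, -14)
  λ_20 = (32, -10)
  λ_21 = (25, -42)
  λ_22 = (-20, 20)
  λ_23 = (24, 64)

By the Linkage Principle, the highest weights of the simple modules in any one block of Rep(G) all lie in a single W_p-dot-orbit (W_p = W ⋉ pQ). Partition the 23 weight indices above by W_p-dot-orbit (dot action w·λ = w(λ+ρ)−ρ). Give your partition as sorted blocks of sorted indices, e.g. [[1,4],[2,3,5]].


Root system A_2: the 2×2 matrix C matches after relabeling.

Ā_23 reps of the 23 weights (A_2, coords as presented):

  1: (7, 13);  2: (19, 2);  3: (3, 5);  4: (3, 5);  5: (3, 5);  6: (13, 1);  7: (19, 2);  8: (1, 2);  9: (7, 13);  10: (1, 2);  11: (8, 3);  12: (1, 2);  13: (13, 1);  14: (1, 2);  15: (13, 1);  16: (1, 2);  17: (13, 1);  18: (19, 2);  19: (7, 13);  20: (13, 1);  21: (3, 5);  22: (19, 2);  23: (19, 2)

These 23 weights hit 6 W_23-dot-orbits; sizes (3, 5, 4, 5, 5, 1):

[[1, 9, 19], [2, 7, 18, 22, 23], [3, 4, 5, 21], [6, 13, 15, 17, 20], [8, 10, 12, 14, 16], [11]]


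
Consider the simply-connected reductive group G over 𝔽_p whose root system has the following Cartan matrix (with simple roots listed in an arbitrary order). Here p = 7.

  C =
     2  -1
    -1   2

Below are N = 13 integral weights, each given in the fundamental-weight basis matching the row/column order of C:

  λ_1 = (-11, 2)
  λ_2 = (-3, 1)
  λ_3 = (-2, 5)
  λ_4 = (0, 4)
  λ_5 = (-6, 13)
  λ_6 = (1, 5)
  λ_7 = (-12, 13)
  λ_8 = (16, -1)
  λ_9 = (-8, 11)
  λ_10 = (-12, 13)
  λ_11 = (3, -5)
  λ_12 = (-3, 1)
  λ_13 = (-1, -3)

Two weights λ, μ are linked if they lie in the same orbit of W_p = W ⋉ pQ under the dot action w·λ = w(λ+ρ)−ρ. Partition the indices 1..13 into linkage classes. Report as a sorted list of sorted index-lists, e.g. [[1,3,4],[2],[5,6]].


Root system A_2: the 2×2 matrix C matches after relabeling.

Folding the 13 weights λ_j+ρ into Ā_7 (reps in the given 2-coord order):

  [1] (0, 4)
  [2] (2, 0)
  [3] (1, 5)
  [4] (1, 5)
  [5] (2, 0)
  [6] (1, 5)
  [7] (0, 4)
  [8] (0, 4)
  [9] (2, 0)
  [10] (0, 4)
  [11] (0, 4)
  [12] (2, 0)
  [13] (2, 0)

These 13 weights hit 3 W_7-dot-orbits; sizes (5, 5, 3):

[[1, 7, 8, 10, 11], [2, 5, 9, 12, 13], [3, 4, 6]]


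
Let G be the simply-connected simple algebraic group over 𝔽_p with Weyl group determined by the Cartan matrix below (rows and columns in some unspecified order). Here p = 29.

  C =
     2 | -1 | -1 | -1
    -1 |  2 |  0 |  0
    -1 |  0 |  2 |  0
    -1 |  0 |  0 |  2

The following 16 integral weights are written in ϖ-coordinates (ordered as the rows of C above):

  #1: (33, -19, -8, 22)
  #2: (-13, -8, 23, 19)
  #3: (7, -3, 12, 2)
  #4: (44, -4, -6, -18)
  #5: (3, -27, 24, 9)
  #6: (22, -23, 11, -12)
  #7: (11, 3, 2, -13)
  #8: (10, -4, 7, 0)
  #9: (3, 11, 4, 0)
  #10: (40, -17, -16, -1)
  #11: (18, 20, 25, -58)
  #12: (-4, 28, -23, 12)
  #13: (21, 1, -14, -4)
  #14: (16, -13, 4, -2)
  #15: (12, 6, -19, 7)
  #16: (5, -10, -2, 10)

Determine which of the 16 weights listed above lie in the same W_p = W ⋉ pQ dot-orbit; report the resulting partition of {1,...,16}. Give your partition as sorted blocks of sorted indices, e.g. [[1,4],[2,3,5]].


D_4 Cartan matrix, 4 simple roots permuted; ρ=(1,1,1,1).

λ_j+ρ reflected into Ā_29 (⟨·,θ^∨⟩≤29); 4-tuples as given:

  λ_1+ρ ↦ (5, 2, 13, 3) · λ_2+ρ ↦ (4, 12, 5, 1) · λ_3+ρ ↦ (5, 2, 13, 3) · λ_4+ρ ↦ (1, 5, 3, 7) · λ_5+ρ ↦ (0, 4, 3, 12) · λ_6+ρ ↦ (4, 12, 2, 1) · λ_7+ρ ↦ (0, 4, 3, 12) · λ_8+ρ ↦ (8, 3, 8, 1) · λ_9+ρ ↦ (4, 12, 5, 1) · λ_10+ρ ↦ (0, 4, 3, 12) · λ_11+ρ ↦ (8, 3, 8, 1) · λ_12+ρ ↦ (0, 4, 3, 12) · λ_13+ρ ↦ (5, 2, 13, 3) · λ_14+ρ ↦ (4, 12, 5, 1) · λ_15+ρ ↦ (5, 2, 13, 3) · λ_16+ρ ↦ (1, 5, 3, 7)

Grouping the 16 weights by Ā_29-representative: 6 linkage classes.

[[1, 3, 13, 15], [2, 9, 14], [4, 16], [5, 7, 10, 12], [6], [8, 11]]


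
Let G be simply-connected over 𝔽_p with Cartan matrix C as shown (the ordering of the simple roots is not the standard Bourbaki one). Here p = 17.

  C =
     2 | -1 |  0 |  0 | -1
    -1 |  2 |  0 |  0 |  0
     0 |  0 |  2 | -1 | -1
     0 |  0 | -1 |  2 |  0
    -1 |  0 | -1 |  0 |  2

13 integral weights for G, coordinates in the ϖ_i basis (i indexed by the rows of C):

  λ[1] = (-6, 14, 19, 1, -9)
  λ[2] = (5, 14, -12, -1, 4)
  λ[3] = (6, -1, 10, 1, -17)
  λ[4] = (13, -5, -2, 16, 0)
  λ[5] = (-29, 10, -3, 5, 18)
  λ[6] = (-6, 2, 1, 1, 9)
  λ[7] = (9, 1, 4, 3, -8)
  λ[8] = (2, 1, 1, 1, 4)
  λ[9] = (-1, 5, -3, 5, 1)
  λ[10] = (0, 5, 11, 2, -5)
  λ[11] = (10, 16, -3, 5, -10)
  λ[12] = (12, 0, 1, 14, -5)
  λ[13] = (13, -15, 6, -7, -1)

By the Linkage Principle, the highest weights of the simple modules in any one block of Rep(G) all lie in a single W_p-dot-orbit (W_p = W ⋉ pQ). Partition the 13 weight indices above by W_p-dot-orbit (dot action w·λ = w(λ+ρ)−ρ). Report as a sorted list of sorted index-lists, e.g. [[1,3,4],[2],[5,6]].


Root system A_5: the 5×5 matrix C matches after relabeling.

W_17-reps of the 13 weights in Ā_17 (same 5-coord order as C):

  [1] (3, 2, 2, 2, 5)
  [2] (0, 6, 2, 4, 0)
  [3] (0, 9, 2, 3, 2)
  [4] (0, 10, 1, 2, 0)
  [5] (0, 6, 2, 4, 0)
  [6] (3, 2, 2, 2, 5)
  [7] (3, 2, 2, 2, 5)
  [8] (3, 2, 2, 2, 5)
  [9] (0, 6, 2, 4, 0)
  [10] (3, 2, 8, 2, 1)
  [11] (0, 6, 2, 4, 0)
  [12] (0, 9, 2, 3, 2)
  [13] (0, 10, 1, 2, 0)

Partition of {1..13} into 5 W_17-dot-orbits:

[[1, 6, 7, 8], [2, 5, 9, 11], [3, 12], [4, 13], [10]]


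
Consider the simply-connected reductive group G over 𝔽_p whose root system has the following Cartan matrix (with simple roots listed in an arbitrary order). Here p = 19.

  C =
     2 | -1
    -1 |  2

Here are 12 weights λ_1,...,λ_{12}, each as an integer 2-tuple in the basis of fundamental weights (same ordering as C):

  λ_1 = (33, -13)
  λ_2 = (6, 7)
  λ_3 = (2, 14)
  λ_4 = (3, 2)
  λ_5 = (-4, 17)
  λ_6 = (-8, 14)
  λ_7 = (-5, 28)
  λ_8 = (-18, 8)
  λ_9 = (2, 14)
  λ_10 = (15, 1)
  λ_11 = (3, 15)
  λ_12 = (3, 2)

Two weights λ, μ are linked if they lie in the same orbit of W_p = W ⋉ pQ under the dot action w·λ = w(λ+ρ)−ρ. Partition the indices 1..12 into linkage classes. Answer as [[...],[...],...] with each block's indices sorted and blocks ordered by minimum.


Root system A_2: the 2×2 matrix C matches after relabeling.

Ā_19 reps of the 12 weights (A_2, coords as presented):

    λ_1+ρ ↦ (4, 3)
    λ_2+ρ ↦ (7, 8)
    λ_3+ρ ↦ (3, 15)
    λ_4+ρ ↦ (4, 3)
    λ_5+ρ ↦ (3, 15)
    λ_6+ρ ↦ (7, 8)
    λ_7+ρ ↦ (6, 9)
    λ_8+ρ ↦ (9, 8)
    λ_9+ρ ↦ (3, 15)
    λ_10+ρ ↦ (16, 2)
    λ_11+ρ ↦ (3, 15)
    λ_12+ρ ↦ (4, 3)

6 distinct reps among the 12 weights ⇒ 6 W_19-linkage classes:

[[1, 4, 12], [2, 6], [3, 5, 9, 11], [7], [8], [10]]


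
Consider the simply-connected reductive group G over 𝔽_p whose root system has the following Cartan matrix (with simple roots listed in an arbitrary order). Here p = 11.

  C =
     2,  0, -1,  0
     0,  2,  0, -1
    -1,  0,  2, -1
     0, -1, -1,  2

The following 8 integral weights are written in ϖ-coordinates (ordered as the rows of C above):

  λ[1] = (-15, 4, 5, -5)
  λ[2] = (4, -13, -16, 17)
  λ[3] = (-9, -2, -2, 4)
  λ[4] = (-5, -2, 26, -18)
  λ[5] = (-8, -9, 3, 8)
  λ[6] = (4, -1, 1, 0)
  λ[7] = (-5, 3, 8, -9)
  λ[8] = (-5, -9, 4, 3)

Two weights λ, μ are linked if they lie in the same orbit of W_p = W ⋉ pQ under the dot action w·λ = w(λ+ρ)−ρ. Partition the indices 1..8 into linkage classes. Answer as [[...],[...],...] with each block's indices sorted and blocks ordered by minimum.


Cartan matrix: type A_4 (|W|=120); un-permuting the 4 rows.

Alcove-folded reps (p=11, 8 weights, presented ϖ-order):

    λ_1+ρ ↦ (1, 4, 3, 1)
    λ_2+ρ ↦ (1, 4, 3, 1)
    λ_3+ρ ↦ (1, 4, 3, 1)
    λ_4+ρ ↦ (4, 4, 1, 1)
    λ_5+ρ ↦ (2, 4, 1, 2)
    λ_6+ρ ↦ (5, 0, 2, 1)
    λ_7+ρ ↦ (1, 4, 3, 1)
    λ_8+ρ ↦ (1, 4, 3, 1)

4 distinct reps among the 8 weights ⇒ 4 W_11-linkage classes:

[[1, 2, 3, 7, 8], [4], [5], [6]]


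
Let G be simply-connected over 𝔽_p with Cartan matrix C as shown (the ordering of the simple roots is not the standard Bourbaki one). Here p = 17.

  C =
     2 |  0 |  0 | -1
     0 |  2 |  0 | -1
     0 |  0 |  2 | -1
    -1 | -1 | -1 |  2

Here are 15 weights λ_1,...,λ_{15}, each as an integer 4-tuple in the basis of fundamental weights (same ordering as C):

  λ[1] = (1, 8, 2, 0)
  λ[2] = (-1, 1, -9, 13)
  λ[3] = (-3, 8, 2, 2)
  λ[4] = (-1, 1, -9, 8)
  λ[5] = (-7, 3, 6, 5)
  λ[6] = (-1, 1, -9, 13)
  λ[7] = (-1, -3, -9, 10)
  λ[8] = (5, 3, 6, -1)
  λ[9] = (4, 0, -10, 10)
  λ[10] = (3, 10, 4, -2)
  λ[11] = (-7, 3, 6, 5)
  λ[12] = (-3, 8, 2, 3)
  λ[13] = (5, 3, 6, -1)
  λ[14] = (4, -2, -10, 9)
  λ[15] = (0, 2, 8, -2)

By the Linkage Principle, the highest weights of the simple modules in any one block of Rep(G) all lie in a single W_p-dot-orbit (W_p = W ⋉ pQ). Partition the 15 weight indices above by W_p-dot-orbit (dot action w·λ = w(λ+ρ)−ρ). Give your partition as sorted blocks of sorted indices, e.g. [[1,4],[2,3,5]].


Cartan matrix: type D_4 (|W|=192); un-permuting the 4 rows.

Each λ_j+ρ reduced to Ā_17; 4-tuples below use C's row order:

    λ_1 → (2, 9, 3, 1)
    λ_2 → (0, 2, 8, 1)
    λ_3 → (2, 9, 3, 1)
    λ_4 → (0, 2, 8, 1)
    λ_5 → (6, 4, 7, 0)
    λ_6 → (0, 2, 8, 1)
    λ_7 → (0, 2, 8, 1)
    λ_8 → (6, 4, 7, 0)
    λ_9 → (5, 1, 9, 0)
    λ_10 → (2, 9, 3, 1)
    λ_11 → (6, 4, 7, 0)
    λ_12 → (2, 9, 3, 1)
    λ_13 → (6, 4, 7, 0)
    λ_14 → (5, 1, 9, 0)
    λ_15 → (0, 2, 8, 1)

These 15 weights hit 4 W_17-dot-orbits; sizes (4, 5, 4, 2):

[[1, 3, 10, 12], [2, 4, 6, 7, 15], [5, 8, 11, 13], [9, 14]]
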